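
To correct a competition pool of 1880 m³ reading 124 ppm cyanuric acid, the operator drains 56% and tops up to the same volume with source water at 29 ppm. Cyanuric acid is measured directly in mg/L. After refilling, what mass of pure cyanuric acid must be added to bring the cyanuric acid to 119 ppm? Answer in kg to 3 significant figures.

Volume: 1880 m³ = 1,880,000 L.
After draining 56% and refilling: 124 × 0.44 + 29 × 0.56 = 70.8 ppm.
Deficit to target: 119 − 70.8 = 48.2 mg/L.
Mass: 48.2 mg/L × 1,880,000 L = 90,620 g cyanuric acid.

90.6 kg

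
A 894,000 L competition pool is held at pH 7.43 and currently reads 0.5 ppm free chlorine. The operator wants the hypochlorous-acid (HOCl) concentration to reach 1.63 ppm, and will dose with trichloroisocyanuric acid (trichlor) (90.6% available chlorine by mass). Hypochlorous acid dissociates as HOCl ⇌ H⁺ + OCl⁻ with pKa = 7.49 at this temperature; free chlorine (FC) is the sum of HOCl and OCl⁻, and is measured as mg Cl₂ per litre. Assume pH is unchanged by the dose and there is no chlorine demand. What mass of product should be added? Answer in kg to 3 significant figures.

2.52 kg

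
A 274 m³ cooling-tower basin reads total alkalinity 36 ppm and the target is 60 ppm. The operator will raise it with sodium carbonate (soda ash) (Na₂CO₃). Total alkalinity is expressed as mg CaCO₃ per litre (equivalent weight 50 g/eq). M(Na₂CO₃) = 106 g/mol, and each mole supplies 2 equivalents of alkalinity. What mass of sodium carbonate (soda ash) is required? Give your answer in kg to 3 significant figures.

Volume: 274 m³ = 274,000 L.
Alkalinity to add: (60 − 36) = 24 mg/L as CaCO₃ × 274,000 L = 6576 g as CaCO₃.
Equivalents: 6576 g ÷ 50 g/eq = 131.5 eq.
Each mole of Na₂CO₃ supplies 2 eq, so 131.5 / 2 = 65.76 mol.
Mass: 65.76 mol × 106 g/mol = 6971 g.

6.97 kg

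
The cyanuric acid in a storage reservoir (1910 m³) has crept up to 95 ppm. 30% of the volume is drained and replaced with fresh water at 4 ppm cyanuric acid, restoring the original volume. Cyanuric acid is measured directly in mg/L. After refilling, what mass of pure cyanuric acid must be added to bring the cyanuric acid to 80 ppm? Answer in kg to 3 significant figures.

23.5 kg

Volume: 1910 m³ = 1,910,000 L.
After draining 30% and refilling: 95 × 0.70 + 4 × 0.30 = 67.7 ppm.
Deficit to target: 80 − 67.7 = 12.3 mg/L.
Mass: 12.3 mg/L × 1,910,000 L = 23,490 g cyanuric acid.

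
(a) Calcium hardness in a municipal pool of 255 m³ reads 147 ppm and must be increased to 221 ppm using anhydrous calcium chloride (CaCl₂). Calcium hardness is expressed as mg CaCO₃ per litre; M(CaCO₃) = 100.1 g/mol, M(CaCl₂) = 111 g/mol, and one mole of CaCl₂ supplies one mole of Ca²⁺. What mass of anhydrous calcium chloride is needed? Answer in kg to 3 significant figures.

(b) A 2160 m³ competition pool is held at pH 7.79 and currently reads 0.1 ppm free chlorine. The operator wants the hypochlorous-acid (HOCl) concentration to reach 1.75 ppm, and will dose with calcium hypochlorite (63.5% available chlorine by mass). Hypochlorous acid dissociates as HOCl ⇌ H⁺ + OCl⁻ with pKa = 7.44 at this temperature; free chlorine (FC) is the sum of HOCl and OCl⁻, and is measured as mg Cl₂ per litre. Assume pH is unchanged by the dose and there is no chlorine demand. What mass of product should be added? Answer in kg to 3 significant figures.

(a) Volume: 255 m³ = 255,000 L.
(a) Hardness to add: (221 − 147) = 74 mg/L as CaCO₃ × 255,000 L = 18,870 g as CaCO₃.
(a) Moles of Ca²⁺ (1 mol Ca²⁺ ≡ 1 mol CaCO₃): 18,870 / 100.1 g/mol = 188.5 mol.
(a) Mass of CaCl₂: 188.5 × 111 = 20,920 g.

(b) Volume: 2160 m³ = 2,160,000 L.
(b) [OCl⁻]/[HOCl] = 10^(pH − pKa) = 10^(7.79 − 7.44) = 2.239; fraction as HOCl = 1/(1 + 2.239) = 0.3088.
(b) Free chlorine required for 1.75 ppm HOCl: 1.75 / 0.3088 = 5.668 ppm.
(b) FC to add: 5.668 − 0.1 = 5.568 mg/L as Cl₂.
(b) Cl₂ equivalent: 5.568 mg/L × 2,160,000 L = 12,030 g.
(b) Product at 63.5% available Cl: 12,030 / 0.635 = 18,940 g.

(a) 20.9 kg; (b) 18.9 kg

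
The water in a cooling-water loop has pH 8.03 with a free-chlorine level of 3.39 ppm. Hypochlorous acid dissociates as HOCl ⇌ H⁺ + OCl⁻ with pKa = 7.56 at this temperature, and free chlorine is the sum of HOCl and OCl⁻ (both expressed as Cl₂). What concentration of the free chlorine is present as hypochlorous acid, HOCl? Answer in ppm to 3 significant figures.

0.858 ppm

[OCl⁻]/[HOCl] = 10^(pH − pKa) = 10^(8.03 − 7.56) = 10^0.47 = 2.951.
Fraction as HOCl = 1 / (1 + 2.951) = 0.2531.
HOCl = 0.2531 × 3.39 ppm = 0.858 ppm.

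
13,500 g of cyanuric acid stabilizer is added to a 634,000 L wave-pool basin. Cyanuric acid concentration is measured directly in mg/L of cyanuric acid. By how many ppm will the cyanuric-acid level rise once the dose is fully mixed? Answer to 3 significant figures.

21.3 ppm

Rise: 13,500 g / 634,000 L × 1000 = 21.29 mg/L.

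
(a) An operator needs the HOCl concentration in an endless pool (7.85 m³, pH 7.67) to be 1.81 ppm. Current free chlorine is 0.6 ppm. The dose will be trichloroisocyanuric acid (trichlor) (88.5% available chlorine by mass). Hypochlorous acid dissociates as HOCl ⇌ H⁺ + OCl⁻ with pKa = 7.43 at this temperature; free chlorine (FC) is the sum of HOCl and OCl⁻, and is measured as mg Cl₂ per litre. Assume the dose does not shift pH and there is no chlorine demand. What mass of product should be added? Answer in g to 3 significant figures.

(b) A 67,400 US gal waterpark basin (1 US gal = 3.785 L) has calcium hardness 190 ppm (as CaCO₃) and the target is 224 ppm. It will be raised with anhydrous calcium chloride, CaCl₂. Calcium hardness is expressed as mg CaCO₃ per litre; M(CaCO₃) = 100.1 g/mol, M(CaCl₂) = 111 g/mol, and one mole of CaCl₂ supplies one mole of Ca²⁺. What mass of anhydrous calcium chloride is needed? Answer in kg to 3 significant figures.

(a) Volume: 7.85 m³ = 7,850 L.
(a) [OCl⁻]/[HOCl] = 10^(pH − pKa) = 10^(7.67 − 7.43) = 1.738; fraction as HOCl = 1/(1 + 1.738) = 0.3653.
(a) Free chlorine required for 1.81 ppm HOCl: 1.81 / 0.3653 = 4.955 ppm.
(a) FC to add: 4.955 − 0.6 = 4.355 mg/L as Cl₂.
(a) Cl₂ equivalent: 4.355 mg/L × 7,850 L = 34.19 g.
(a) Product at 88.5% available Cl: 34.19 / 0.885 = 38.63 g.

(b) Volume: 67,400 US gal × 3.785 L/gal = 255,109 L.
(b) Hardness to add: (224 − 190) = 34 mg/L as CaCO₃ × 255,109 L = 8674 g as CaCO₃.
(b) Moles of Ca²⁺ (1 mol Ca²⁺ ≡ 1 mol CaCO₃): 8674 / 100.1 g/mol = 86.65 mol.
(b) Mass of CaCl₂: 86.65 × 111 = 9618 g.

(a) 38.6 g; (b) 9.62 kg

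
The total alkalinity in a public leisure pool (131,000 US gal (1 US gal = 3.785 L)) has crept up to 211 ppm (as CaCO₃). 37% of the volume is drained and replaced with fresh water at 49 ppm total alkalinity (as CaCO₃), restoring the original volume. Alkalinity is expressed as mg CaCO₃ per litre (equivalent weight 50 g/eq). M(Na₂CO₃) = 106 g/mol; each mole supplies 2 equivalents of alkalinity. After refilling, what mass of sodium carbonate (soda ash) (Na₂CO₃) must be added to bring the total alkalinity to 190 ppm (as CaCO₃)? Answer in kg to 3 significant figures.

20.5 kg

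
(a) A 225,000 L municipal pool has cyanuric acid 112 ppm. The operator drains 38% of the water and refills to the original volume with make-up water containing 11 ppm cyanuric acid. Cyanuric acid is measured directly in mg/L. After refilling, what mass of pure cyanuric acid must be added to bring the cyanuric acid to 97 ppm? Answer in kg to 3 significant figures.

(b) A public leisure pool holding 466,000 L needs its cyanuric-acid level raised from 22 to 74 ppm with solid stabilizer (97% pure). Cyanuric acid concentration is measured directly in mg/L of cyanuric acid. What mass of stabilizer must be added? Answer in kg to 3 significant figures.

(a) After draining 38% and refilling: 112 × 0.62 + 11 × 0.38 = 73.62 ppm.
(a) Deficit to target: 97 − 73.62 = 23.38 mg/L.
(a) Mass: 23.38 mg/L × 225,000 L = 5260 g cyanuric acid.

(b) CYA to add: (74 − 22) = 52 mg/L × 466,000 L = 24,230 g cyanuric acid.
(b) At 97% purity: 24,230 / 0.97 = 24,980 g product.

(a) 5.26 kg; (b) 25.0 kg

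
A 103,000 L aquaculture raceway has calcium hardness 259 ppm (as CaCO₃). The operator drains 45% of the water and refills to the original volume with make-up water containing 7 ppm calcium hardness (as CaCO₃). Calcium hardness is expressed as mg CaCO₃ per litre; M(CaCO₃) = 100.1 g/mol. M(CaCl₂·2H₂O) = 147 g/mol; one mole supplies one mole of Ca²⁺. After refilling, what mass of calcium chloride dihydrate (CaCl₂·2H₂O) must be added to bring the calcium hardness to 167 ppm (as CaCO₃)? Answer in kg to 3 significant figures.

3.24 kg

After draining 45% and refilling: 259 × 0.55 + 7 × 0.45 = 145.6 ppm.
Deficit to target: 167 − 145.6 = 21.4 mg/L.
As CaCO₃: 21.4 mg/L × 103,000 L = 2204 g; ÷ 100.1 = 22.02 mol Ca²⁺.
Mass: 22.02 × 147 = 3237 g.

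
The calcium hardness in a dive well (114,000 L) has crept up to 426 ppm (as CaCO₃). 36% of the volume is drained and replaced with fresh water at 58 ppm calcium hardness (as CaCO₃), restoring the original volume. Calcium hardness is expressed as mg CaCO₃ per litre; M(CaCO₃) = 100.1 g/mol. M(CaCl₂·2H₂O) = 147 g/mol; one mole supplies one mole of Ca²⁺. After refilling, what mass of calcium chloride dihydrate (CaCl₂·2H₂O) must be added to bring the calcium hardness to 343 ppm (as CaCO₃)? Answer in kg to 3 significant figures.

8.28 kg

After draining 36% and refilling: 426 × 0.64 + 58 × 0.36 = 293.52 ppm.
Deficit to target: 343 − 293.52 = 49.48 mg/L.
As CaCO₃: 49.48 mg/L × 114,000 L = 5641 g; ÷ 100.1 = 56.35 mol Ca²⁺.
Mass: 56.35 × 147 = 8284 g.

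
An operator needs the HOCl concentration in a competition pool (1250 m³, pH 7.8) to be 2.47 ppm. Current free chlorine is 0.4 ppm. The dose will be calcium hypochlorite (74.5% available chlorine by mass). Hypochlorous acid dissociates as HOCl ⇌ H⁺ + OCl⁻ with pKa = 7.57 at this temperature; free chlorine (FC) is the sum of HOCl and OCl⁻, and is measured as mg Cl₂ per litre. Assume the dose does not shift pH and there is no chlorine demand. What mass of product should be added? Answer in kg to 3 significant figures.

10.5 kg

Volume: 1250 m³ = 1,250,000 L.
[OCl⁻]/[HOCl] = 10^(pH − pKa) = 10^(7.8 − 7.57) = 1.698; fraction as HOCl = 1/(1 + 1.698) = 0.3706.
Free chlorine required for 2.47 ppm HOCl: 2.47 / 0.3706 = 6.665 ppm.
FC to add: 6.665 − 0.4 = 6.265 mg/L as Cl₂.
Cl₂ equivalent: 6.265 mg/L × 1,250,000 L = 7831 g.
Product at 74.5% available Cl: 7831 / 0.745 = 10,510 g.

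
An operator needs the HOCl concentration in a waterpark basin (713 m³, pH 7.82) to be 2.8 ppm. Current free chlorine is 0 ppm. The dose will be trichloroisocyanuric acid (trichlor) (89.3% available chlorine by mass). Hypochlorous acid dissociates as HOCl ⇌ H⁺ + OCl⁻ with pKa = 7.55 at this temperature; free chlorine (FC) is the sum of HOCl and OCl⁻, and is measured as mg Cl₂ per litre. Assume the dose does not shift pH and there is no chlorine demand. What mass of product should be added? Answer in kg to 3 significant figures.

Volume: 713 m³ = 713,000 L.
[OCl⁻]/[HOCl] = 10^(pH − pKa) = 10^(7.82 − 7.55) = 1.862; fraction as HOCl = 1/(1 + 1.862) = 0.3494.
Free chlorine required for 2.8 ppm HOCl: 2.8 / 0.3494 = 8.014 ppm.
FC to add: 8.014 − 0 = 8.014 mg/L as Cl₂.
Cl₂ equivalent: 8.014 mg/L × 713,000 L = 5714 g.
Product at 89.3% available Cl: 5714 / 0.893 = 6399 g.

6.40 kg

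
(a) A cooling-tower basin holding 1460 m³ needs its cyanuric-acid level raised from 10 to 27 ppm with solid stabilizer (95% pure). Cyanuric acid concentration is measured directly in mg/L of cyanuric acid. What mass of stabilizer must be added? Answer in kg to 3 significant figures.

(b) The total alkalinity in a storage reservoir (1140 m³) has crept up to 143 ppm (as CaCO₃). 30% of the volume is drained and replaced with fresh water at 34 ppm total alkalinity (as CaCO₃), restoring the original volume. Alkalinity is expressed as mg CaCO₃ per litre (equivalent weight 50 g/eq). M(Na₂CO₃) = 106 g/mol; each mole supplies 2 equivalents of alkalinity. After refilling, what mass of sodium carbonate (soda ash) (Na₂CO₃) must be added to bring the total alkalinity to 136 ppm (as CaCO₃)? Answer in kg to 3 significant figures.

(a) 26.1 kg; (b) 31.1 kg

(a) Volume: 1460 m³ = 1,460,000 L.
(a) CYA to add: (27 − 10) = 17 mg/L × 1,460,000 L = 24,820 g cyanuric acid.
(a) At 95% purity: 24,820 / 0.95 = 26,130 g product.

(b) Volume: 1140 m³ = 1,140,000 L.
(b) After draining 30% and refilling: 143 × 0.70 + 34 × 0.30 = 110.3 ppm.
(b) Deficit to target: 136 − 110.3 = 25.7 mg/L.
(b) As CaCO₃: 25.7 mg/L × 1,140,000 L = 29,300 g; ÷ 50 g/eq ÷ 2 = 293 mol Na₂CO₃.
(b) Mass: 293 × 106 = 31,060 g.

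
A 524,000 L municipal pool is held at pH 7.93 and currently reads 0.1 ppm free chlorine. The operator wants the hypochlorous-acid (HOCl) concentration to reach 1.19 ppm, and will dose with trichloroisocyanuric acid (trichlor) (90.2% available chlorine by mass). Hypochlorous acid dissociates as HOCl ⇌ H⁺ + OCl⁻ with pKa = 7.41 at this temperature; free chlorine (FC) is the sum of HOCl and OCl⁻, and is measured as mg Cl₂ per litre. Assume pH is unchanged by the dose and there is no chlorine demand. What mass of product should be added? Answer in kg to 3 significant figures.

[OCl⁻]/[HOCl] = 10^(pH − pKa) = 10^(7.93 − 7.41) = 3.311; fraction as HOCl = 1/(1 + 3.311) = 0.2319.
Free chlorine required for 1.19 ppm HOCl: 1.19 / 0.2319 = 5.13 ppm.
FC to add: 5.13 − 0.1 = 5.03 mg/L as Cl₂.
Cl₂ equivalent: 5.03 mg/L × 524,000 L = 2636 g.
Product at 90.2% available Cl: 2636 / 0.902 = 2922 g.

2.92 kg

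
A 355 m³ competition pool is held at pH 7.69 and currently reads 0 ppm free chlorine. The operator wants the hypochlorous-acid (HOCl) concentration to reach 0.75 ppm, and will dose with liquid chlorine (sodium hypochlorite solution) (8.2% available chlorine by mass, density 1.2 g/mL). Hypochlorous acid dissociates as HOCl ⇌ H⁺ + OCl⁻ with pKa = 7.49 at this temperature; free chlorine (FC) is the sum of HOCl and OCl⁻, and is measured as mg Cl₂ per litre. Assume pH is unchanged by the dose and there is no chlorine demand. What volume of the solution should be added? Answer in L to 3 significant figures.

6.99 L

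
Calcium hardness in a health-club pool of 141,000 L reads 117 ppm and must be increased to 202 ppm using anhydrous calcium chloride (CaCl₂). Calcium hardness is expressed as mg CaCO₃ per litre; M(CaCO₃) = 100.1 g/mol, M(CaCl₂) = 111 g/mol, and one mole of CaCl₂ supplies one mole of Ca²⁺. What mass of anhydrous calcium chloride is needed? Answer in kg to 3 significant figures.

Hardness to add: (202 − 117) = 85 mg/L as CaCO₃ × 141,000 L = 11,980 g as CaCO₃.
Moles of Ca²⁺ (1 mol Ca²⁺ ≡ 1 mol CaCO₃): 11,980 / 100.1 g/mol = 119.7 mol.
Mass of CaCl₂: 119.7 × 111 = 13,290 g.

13.3 kg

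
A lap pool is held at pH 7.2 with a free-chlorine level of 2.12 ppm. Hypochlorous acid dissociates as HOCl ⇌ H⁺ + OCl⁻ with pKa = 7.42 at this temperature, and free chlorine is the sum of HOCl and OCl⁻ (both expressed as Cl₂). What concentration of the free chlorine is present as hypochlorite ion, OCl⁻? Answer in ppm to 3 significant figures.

0.797 ppm

[OCl⁻]/[HOCl] = 10^(pH − pKa) = 10^(7.2 − 7.42) = 10^-0.22 = 0.6026.
Fraction as HOCl = 1 / (1 + 0.6026) = 0.624.
OCl⁻ = (1 − 0.624) × 2.12 ppm = 0.7971 ppm.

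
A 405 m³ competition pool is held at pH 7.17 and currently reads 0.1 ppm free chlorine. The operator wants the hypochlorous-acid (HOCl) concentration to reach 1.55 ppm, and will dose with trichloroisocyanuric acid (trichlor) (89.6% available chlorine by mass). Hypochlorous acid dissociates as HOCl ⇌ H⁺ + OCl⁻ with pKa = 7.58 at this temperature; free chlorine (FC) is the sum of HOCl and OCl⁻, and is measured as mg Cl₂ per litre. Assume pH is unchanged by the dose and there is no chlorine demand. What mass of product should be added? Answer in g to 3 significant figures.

928 g

Volume: 405 m³ = 405,000 L.
[OCl⁻]/[HOCl] = 10^(pH − pKa) = 10^(7.17 − 7.58) = 0.389; fraction as HOCl = 1/(1 + 0.389) = 0.7199.
Free chlorine required for 1.55 ppm HOCl: 1.55 / 0.7199 = 2.153 ppm.
FC to add: 2.153 − 0.1 = 2.053 mg/L as Cl₂.
Cl₂ equivalent: 2.053 mg/L × 405,000 L = 831.5 g.
Product at 89.6% available Cl: 831.5 / 0.896 = 928 g.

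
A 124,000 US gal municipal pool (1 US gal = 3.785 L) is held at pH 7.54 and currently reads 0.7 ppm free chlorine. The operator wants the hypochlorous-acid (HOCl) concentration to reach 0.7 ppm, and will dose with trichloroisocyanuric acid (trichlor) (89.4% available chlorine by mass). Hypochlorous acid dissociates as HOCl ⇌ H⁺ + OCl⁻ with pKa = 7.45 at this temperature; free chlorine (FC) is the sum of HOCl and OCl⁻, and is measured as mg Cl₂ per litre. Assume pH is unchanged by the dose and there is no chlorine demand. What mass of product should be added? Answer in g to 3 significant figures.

Volume: 124,000 US gal × 3.785 L/gal = 469,340 L.
[OCl⁻]/[HOCl] = 10^(pH − pKa) = 10^(7.54 − 7.45) = 1.23; fraction as HOCl = 1/(1 + 1.23) = 0.4484.
Free chlorine required for 0.7 ppm HOCl: 0.7 / 0.4484 = 1.561 ppm.
FC to add: 1.561 − 0.7 = 0.8612 mg/L as Cl₂.
Cl₂ equivalent: 0.8612 mg/L × 469,340 L = 404.2 g.
Product at 89.4% available Cl: 404.2 / 0.894 = 452.1 g.

452 g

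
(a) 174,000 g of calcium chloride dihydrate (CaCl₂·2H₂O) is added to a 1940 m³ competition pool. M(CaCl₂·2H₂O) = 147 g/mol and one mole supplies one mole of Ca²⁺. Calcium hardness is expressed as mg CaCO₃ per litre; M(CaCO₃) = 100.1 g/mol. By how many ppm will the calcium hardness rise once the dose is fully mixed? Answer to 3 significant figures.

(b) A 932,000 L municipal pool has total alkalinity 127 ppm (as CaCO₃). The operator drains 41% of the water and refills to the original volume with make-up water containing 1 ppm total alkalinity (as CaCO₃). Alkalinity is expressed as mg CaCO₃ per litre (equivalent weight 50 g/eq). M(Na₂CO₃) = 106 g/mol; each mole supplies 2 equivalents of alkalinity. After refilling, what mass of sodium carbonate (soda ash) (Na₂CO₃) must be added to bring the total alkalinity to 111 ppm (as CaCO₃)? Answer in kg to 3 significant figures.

(a) 61.1 ppm; (b) 35.2 kg

(a) Volume: 1940 m³ = 1,940,000 L.
(a) Moles of Ca²⁺: 174,000 g ÷ 147 g/mol = 1184 mol.
(a) As CaCO₃: 1184 mol × 100.1 g/mol = 118,500 g.
(a) Rise: 118,500 g / 1,940,000 L × 1000 = 61.08 mg/L.

(b) After draining 41% and refilling: 127 × 0.59 + 1 × 0.41 = 75.34 ppm.
(b) Deficit to target: 111 − 75.34 = 35.66 mg/L.
(b) As CaCO₃: 35.66 mg/L × 932,000 L = 33,240 g; ÷ 50 g/eq ÷ 2 = 332.4 mol Na₂CO₃.
(b) Mass: 332.4 × 106 = 35,230 g.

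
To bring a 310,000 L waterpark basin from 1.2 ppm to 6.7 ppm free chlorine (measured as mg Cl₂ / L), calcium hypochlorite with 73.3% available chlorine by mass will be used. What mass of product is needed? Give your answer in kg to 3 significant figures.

Chlorine deficit: 6.7 − 1.2 = 5.5 ppm = 5.5 mg/L as Cl₂.
Cl₂ equivalent needed: 5.5 mg/L × 310,000 L = 1,705,000 mg = 1705 g.
Product at 73.3% available chlorine: 1705 / 0.733 = 2326 g.

2.33 kg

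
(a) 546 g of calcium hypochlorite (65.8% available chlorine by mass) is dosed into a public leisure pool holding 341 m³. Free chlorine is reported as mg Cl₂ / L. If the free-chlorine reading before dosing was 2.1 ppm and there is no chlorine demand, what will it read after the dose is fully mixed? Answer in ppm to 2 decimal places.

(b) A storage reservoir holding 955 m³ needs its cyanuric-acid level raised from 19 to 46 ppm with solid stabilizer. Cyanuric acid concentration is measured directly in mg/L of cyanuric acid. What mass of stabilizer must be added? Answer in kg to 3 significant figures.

(a) Volume: 341 m³ = 341,000 L.
(a) Available chlorine delivered: 546 g × 0.658 = 359.3 g as Cl₂.
(a) Concentration rise: 359.3 g / 341,000 L = 1.054 mg/L = 1.05 ppm.
(a) Final FC: 2.1 + 1.05 = 3.15 ppm.

(b) Volume: 955 m³ = 955,000 L.
(b) CYA to add: (46 − 19) = 27 mg/L × 955,000 L = 25,780 g cyanuric acid.

(a) 3.15 ppm; (b) 25.8 kg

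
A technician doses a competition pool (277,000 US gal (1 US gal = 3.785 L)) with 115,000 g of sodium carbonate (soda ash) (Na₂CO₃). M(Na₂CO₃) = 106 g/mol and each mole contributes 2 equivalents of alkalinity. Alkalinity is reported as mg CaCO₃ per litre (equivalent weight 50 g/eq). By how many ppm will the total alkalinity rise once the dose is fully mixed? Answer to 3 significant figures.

103 ppm

Volume: 277,000 US gal × 3.785 L/gal = 1,048,445 L.
Moles of Na₂CO₃: 115,000 g ÷ 106 g/mol = 1085 mol → 2170 eq of alkalinity.
As CaCO₃: 2170 eq × 50 g/eq = 108,500 g.
Rise: 108,500 g / 1,048,445 L × 1000 = 103.5 mg/L.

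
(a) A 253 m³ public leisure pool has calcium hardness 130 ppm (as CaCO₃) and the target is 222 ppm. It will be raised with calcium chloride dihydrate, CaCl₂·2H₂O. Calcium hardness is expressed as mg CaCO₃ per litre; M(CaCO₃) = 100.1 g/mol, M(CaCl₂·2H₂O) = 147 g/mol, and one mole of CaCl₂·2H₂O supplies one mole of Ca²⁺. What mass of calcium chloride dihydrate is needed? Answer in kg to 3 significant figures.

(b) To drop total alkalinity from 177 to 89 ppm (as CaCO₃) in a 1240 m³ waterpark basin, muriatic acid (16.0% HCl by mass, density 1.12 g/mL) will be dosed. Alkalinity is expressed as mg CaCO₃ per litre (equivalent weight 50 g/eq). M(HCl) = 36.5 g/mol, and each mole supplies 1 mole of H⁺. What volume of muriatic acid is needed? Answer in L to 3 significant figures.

(a) Volume: 253 m³ = 253,000 L.
(a) Hardness to add: (222 − 130) = 92 mg/L as CaCO₃ × 253,000 L = 23,280 g as CaCO₃.
(a) Moles of Ca²⁺ (1 mol Ca²⁺ ≡ 1 mol CaCO₃): 23,280 / 100.1 g/mol = 232.5 mol.
(a) Mass of CaCl₂·2H₂O: 232.5 × 147 = 34,180 g.

(b) Volume: 1240 m³ = 1,240,000 L.
(b) Alkalinity to neutralize: (177 − 89) = 88 mg/L as CaCO₃ × 1,240,000 L = 109,100 g as CaCO₃.
(b) Equivalents of H⁺ required: 109,100 ÷ 50 g/eq = 2182 eq = 2182 mol HCl.
(b) Mass of HCl: 2182 × 36.5 = 79,660 g.
(b) Mass of 16.0% solution: 79,660 / 0.16 = 497,900 g.
(b) Volume: 497,900 g ÷ 1.12 g/mL = 444,500 mL.

(a) 34.2 kg; (b) 445 L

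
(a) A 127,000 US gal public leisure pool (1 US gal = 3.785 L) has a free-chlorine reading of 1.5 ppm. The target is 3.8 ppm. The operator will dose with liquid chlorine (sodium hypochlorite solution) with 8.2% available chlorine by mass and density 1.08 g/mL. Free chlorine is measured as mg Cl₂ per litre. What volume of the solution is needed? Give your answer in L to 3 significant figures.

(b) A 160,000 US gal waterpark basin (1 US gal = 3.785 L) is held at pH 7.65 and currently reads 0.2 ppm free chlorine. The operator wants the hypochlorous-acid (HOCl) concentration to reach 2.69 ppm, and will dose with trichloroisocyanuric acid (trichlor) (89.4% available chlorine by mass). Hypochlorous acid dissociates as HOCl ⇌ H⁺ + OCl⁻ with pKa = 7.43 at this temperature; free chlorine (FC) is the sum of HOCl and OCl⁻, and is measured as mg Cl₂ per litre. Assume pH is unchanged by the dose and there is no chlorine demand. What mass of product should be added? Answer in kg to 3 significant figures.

(a) 12.5 L; (b) 4.71 kg

(a) Volume: 127,000 US gal × 3.785 L/gal = 480,695 L.
(a) Chlorine deficit: 3.8 − 1.5 = 2.3 ppm = 2.3 mg/L as Cl₂.
(a) Cl₂ equivalent needed: 2.3 mg/L × 480,695 L = 1,106,000 mg = 1106 g.
(a) Product at 8.2% available chlorine: 1106 / 0.082 = 13,480 g.
(a) Volume at density 1.08 g/mL: 13,480 g ÷ 1.08 g/mL = 12,480 mL.

(b) Volume: 160,000 US gal × 3.785 L/gal = 605,600 L.
(b) [OCl⁻]/[HOCl] = 10^(pH − pKa) = 10^(7.65 − 7.43) = 1.66; fraction as HOCl = 1/(1 + 1.66) = 0.376.
(b) Free chlorine required for 2.69 ppm HOCl: 2.69 / 0.376 = 7.154 ppm.
(b) FC to add: 7.154 − 0.2 = 6.954 mg/L as Cl₂.
(b) Cl₂ equivalent: 6.954 mg/L × 605,600 L = 4212 g.
(b) Product at 89.4% available Cl: 4212 / 0.894 = 4711 g.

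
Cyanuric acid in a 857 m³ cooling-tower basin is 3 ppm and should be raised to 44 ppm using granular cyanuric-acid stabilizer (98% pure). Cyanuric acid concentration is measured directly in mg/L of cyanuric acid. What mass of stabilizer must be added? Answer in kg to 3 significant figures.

35.9 kg

Volume: 857 m³ = 857,000 L.
CYA to add: (44 − 3) = 41 mg/L × 857,000 L = 35,140 g cyanuric acid.
At 98% purity: 35,140 / 0.98 = 35,850 g product.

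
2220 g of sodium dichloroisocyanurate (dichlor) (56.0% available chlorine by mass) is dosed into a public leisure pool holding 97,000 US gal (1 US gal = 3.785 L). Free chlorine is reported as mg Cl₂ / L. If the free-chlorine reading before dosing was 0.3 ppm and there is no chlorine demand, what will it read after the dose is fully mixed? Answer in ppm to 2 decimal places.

Volume: 97,000 US gal × 3.785 L/gal = 367,145 L.
Available chlorine delivered: 2220 g × 0.56 = 1243 g as Cl₂.
Concentration rise: 1243 g / 367,145 L = 3.386 mg/L = 3.39 ppm.
Final FC: 0.3 + 3.39 = 3.69 ppm.

3.69 ppm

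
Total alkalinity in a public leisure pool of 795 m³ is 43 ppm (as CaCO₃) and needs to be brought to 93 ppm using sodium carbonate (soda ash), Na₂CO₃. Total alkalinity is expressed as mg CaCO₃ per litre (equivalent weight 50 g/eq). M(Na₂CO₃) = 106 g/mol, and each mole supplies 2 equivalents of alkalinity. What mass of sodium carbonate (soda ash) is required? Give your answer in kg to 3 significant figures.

42.1 kg

Volume: 795 m³ = 795,000 L.
Alkalinity to add: (93 − 43) = 50 mg/L as CaCO₃ × 795,000 L = 39,750 g as CaCO₃.
Equivalents: 39,750 g ÷ 50 g/eq = 795 eq.
Each mole of Na₂CO₃ supplies 2 eq, so 795 / 2 = 397.5 mol.
Mass: 397.5 mol × 106 g/mol = 42,140 g.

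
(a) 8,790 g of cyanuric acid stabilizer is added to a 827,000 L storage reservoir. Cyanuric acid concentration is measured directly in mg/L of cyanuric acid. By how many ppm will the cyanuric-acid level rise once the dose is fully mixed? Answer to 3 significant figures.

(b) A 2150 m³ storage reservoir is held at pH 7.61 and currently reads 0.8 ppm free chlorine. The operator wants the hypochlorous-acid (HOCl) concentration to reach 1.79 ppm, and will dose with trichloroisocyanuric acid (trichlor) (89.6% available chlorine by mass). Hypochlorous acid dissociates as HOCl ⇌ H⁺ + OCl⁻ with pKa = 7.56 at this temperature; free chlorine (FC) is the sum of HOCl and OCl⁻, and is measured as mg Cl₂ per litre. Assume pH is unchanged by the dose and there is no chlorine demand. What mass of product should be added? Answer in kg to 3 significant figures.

(a) 10.6 ppm; (b) 7.19 kg

(a) Rise: 8,790 g / 827,000 L × 1000 = 10.63 mg/L.

(b) Volume: 2150 m³ = 2,150,000 L.
(b) [OCl⁻]/[HOCl] = 10^(pH − pKa) = 10^(7.61 − 7.56) = 1.122; fraction as HOCl = 1/(1 + 1.122) = 0.4712.
(b) Free chlorine required for 1.79 ppm HOCl: 1.79 / 0.4712 = 3.798 ppm.
(b) FC to add: 3.798 − 0.8 = 2.998 mg/L as Cl₂.
(b) Cl₂ equivalent: 2.998 mg/L × 2,150,000 L = 6447 g.
(b) Product at 89.6% available Cl: 6447 / 0.896 = 7195 g.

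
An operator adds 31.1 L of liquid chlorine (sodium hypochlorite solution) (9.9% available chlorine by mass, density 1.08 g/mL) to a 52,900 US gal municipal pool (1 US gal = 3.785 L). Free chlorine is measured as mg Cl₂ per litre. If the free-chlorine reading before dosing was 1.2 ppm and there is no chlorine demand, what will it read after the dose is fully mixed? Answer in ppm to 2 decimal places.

17.81 ppm

Volume: 52,900 US gal × 3.785 L/gal = 200,226 L.
Mass of solution: 31.1 L × 1000 mL/L × 1.08 g/mL = 33,590 g.
Available chlorine delivered: 33,590 g × 0.099 = 3325 g as Cl₂.
Concentration rise: 3325 g / 200,226 L = 16.61 mg/L = 16.61 ppm.
Final FC: 1.2 + 16.61 = 17.81 ppm.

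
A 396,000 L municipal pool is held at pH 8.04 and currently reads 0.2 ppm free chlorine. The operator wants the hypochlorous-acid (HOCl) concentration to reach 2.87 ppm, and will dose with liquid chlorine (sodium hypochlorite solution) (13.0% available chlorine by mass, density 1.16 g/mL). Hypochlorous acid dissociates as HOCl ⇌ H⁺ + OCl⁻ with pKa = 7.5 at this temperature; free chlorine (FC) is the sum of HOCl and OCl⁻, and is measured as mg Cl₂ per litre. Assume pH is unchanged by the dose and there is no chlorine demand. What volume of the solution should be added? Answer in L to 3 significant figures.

[OCl⁻]/[HOCl] = 10^(pH − pKa) = 10^(8.04 − 7.5) = 3.467; fraction as HOCl = 1/(1 + 3.467) = 0.2238.
Free chlorine required for 2.87 ppm HOCl: 2.87 / 0.2238 = 12.82 ppm.
FC to add: 12.82 − 0.2 = 12.62 mg/L as Cl₂.
Cl₂ equivalent: 12.62 mg/L × 396,000 L = 4998 g.
Product at 13.0% available Cl: 4998 / 0.13 = 38,450 g.
Volume: 38,450 g ÷ 1.16 g/mL = 33,140 mL.

33.1 L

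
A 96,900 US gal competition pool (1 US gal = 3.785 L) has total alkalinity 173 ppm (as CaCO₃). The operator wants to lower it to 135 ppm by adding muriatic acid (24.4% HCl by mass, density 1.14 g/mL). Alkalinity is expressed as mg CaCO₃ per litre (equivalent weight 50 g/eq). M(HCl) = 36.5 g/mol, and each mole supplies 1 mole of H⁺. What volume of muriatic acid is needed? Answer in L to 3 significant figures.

36.6 L

Volume: 96,900 US gal × 3.785 L/gal = 366,766 L.
Alkalinity to neutralize: (173 − 135) = 38 mg/L as CaCO₃ × 366,766 L = 13,940 g as CaCO₃.
Equivalents of H⁺ required: 13,940 ÷ 50 g/eq = 278.7 eq = 278.7 mol HCl.
Mass of HCl: 278.7 × 36.5 = 10,170 g.
Mass of 24.4% solution: 10,170 / 0.244 = 41,700 g.
Volume: 41,700 g ÷ 1.14 g/mL = 36,580 mL.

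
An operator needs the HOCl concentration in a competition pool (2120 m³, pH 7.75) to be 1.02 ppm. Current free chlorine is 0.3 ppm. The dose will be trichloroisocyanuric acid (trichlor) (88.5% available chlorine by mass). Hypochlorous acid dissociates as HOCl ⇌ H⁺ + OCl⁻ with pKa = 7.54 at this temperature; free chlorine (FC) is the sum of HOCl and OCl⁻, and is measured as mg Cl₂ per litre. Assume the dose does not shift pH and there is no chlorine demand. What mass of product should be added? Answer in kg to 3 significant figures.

5.69 kg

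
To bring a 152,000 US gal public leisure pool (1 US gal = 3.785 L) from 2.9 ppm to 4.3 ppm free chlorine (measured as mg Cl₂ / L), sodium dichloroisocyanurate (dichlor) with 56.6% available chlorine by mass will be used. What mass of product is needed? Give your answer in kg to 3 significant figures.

Volume: 152,000 US gal × 3.785 L/gal = 575,320 L.
Chlorine deficit: 4.3 − 2.9 = 1.4 ppm = 1.4 mg/L as Cl₂.
Cl₂ equivalent needed: 1.4 mg/L × 575,320 L = 805,400 mg = 805.4 g.
Product at 56.6% available chlorine: 805.4 / 0.566 = 1423 g.

1.42 kg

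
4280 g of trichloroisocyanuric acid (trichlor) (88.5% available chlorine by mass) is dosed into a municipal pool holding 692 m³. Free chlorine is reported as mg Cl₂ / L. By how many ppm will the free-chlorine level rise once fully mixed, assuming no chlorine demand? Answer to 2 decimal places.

Volume: 692 m³ = 692,000 L.
Available chlorine delivered: 4280 g × 0.885 = 3788 g as Cl₂.
Concentration rise: 3788 g / 692,000 L = 5.474 mg/L = 5.47 ppm.

5.47 ppm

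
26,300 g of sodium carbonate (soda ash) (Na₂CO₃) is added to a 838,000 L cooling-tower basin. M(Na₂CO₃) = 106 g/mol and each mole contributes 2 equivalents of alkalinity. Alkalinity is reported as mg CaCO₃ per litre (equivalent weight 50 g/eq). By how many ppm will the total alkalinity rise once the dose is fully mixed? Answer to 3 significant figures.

29.6 ppm

Moles of Na₂CO₃: 26,300 g ÷ 106 g/mol = 248.1 mol → 496.2 eq of alkalinity.
As CaCO₃: 496.2 eq × 50 g/eq = 24,810 g.
Rise: 24,810 g / 838,000 L × 1000 = 29.61 mg/L.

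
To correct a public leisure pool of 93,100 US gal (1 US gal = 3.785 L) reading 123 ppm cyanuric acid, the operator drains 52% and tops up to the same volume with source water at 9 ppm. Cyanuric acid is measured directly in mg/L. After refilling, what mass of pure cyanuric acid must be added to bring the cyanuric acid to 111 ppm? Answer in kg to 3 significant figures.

16.7 kg

Volume: 93,100 US gal × 3.785 L/gal = 352,384 L.
After draining 52% and refilling: 123 × 0.48 + 9 × 0.52 = 63.72 ppm.
Deficit to target: 111 − 63.72 = 47.28 mg/L.
Mass: 47.28 mg/L × 352,384 L = 16,660 g cyanuric acid.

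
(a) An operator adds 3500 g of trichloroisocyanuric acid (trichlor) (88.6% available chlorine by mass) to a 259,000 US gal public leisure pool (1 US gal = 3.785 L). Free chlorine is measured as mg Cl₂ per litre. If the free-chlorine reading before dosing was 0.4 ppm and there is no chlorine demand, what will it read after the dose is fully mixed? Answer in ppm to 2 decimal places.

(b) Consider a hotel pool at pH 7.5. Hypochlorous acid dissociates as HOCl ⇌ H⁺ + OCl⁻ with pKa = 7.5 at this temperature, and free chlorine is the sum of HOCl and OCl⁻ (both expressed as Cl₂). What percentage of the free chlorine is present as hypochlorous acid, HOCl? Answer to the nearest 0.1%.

(a) Volume: 259,000 US gal × 3.785 L/gal = 980,315 L.
(a) Available chlorine delivered: 3500 g × 0.886 = 3101 g as Cl₂.
(a) Concentration rise: 3101 g / 980,315 L = 3.163 mg/L = 3.16 ppm.
(a) Final FC: 0.4 + 3.16 = 3.56 ppm.

(b) [OCl⁻]/[HOCl] = 10^(pH − pKa) = 10^(7.5 − 7.5) = 10^0.00 = 1.
(b) Fraction as HOCl = 1 / (1 + 1) = 0.5.

(a) 3.56 ppm; (b) 50.0%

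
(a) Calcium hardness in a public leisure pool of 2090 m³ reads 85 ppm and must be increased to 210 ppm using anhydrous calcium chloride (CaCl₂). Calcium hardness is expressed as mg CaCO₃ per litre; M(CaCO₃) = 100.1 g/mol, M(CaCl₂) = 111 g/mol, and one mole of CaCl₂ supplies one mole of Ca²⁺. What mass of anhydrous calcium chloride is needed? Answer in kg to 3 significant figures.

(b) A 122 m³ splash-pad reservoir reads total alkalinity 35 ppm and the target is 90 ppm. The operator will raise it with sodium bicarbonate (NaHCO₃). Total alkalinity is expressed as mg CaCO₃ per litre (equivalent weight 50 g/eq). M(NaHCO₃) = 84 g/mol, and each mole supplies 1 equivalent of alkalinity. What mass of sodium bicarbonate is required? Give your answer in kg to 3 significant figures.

(a) Volume: 2090 m³ = 2,090,000 L.
(a) Hardness to add: (210 − 85) = 125 mg/L as CaCO₃ × 2,090,000 L = 261,200 g as CaCO₃.
(a) Moles of Ca²⁺ (1 mol Ca²⁺ ≡ 1 mol CaCO₃): 261,200 / 100.1 g/mol = 2610 mol.
(a) Mass of CaCl₂: 2610 × 111 = 289,700 g.

(b) Volume: 122 m³ = 122,000 L.
(b) Alkalinity to add: (90 − 35) = 55 mg/L as CaCO₃ × 122,000 L = 6710 g as CaCO₃.
(b) Equivalents: 6710 g ÷ 50 g/eq = 134.2 eq.
(b) NaHCO₃ supplies 1 eq per mole → 134.2 mol.
(b) Mass: 134.2 mol × 84 g/mol = 11,270 g.

(a) 290 kg; (b) 11.3 kg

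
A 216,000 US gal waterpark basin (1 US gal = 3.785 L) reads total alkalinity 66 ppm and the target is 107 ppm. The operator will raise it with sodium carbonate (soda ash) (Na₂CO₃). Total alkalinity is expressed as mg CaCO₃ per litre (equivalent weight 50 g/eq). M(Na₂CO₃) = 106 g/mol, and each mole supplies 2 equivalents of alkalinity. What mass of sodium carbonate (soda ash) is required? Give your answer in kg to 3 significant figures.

35.5 kg

Volume: 216,000 US gal × 3.785 L/gal = 817,560 L.
Alkalinity to add: (107 − 66) = 41 mg/L as CaCO₃ × 817,560 L = 33,520 g as CaCO₃.
Equivalents: 33,520 g ÷ 50 g/eq = 670.4 eq.
Each mole of Na₂CO₃ supplies 2 eq, so 670.4 / 2 = 335.2 mol.
Mass: 335.2 mol × 106 g/mol = 35,530 g.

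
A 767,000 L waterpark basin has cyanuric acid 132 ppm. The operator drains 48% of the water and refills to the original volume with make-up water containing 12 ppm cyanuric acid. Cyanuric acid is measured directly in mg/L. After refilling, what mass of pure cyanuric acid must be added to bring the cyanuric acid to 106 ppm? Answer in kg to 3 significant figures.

24.2 kg

After draining 48% and refilling: 132 × 0.52 + 12 × 0.48 = 74.4 ppm.
Deficit to target: 106 − 74.4 = 31.6 mg/L.
Mass: 31.6 mg/L × 767,000 L = 24,240 g cyanuric acid.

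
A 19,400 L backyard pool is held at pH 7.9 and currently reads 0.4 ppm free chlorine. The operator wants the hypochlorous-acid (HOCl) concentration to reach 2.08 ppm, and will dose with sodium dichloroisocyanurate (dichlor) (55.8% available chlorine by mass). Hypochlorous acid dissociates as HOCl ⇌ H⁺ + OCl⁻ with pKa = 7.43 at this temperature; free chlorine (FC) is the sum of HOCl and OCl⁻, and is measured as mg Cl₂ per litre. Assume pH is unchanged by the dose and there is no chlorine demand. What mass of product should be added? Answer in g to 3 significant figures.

272 g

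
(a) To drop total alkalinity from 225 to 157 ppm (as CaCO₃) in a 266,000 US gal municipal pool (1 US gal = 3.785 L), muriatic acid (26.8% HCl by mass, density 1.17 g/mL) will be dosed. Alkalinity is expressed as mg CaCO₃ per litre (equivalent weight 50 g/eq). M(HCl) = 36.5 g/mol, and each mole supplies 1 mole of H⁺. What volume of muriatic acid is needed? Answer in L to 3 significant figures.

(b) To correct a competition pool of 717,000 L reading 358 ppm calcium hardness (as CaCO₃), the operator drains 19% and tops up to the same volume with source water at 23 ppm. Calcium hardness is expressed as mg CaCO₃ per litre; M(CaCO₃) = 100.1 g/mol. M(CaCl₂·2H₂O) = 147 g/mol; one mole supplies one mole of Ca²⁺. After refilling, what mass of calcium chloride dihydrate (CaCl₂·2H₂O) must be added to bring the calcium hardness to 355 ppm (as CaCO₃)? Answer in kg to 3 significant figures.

(a) Volume: 266,000 US gal × 3.785 L/gal = 1,006,810 L.
(a) Alkalinity to neutralize: (225 − 157) = 68 mg/L as CaCO₃ × 1,006,810 L = 68,460 g as CaCO₃.
(a) Equivalents of H⁺ required: 68,460 ÷ 50 g/eq = 1369 eq = 1369 mol HCl.
(a) Mass of HCl: 1369 × 36.5 = 49,980 g.
(a) Mass of 26.8% solution: 49,980 / 0.268 = 186,500 g.
(a) Volume: 186,500 g ÷ 1.17 g/mL = 159,400 mL.

(b) After draining 19% and refilling: 358 × 0.81 + 23 × 0.19 = 294.35 ppm.
(b) Deficit to target: 355 − 294.35 = 60.65 mg/L.
(b) As CaCO₃: 60.65 mg/L × 717,000 L = 43,490 g; ÷ 100.1 = 434.4 mol Ca²⁺.
(b) Mass: 434.4 × 147 = 63,860 g.

(a) 159 L; (b) 63.9 kg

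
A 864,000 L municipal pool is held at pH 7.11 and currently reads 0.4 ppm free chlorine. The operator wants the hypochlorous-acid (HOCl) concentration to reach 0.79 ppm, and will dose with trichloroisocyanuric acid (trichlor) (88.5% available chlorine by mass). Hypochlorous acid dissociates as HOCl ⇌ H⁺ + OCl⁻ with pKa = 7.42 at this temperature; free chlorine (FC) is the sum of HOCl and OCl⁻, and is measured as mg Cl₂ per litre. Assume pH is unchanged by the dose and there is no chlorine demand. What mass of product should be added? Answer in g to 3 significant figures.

758 g

[OCl⁻]/[HOCl] = 10^(pH − pKa) = 10^(7.11 − 7.42) = 0.4898; fraction as HOCl = 1/(1 + 0.4898) = 0.6712.
Free chlorine required for 0.79 ppm HOCl: 0.79 / 0.6712 = 1.177 ppm.
FC to add: 1.177 − 0.4 = 0.7769 mg/L as Cl₂.
Cl₂ equivalent: 0.7769 mg/L × 864,000 L = 671.3 g.
Product at 88.5% available Cl: 671.3 / 0.885 = 758.5 g.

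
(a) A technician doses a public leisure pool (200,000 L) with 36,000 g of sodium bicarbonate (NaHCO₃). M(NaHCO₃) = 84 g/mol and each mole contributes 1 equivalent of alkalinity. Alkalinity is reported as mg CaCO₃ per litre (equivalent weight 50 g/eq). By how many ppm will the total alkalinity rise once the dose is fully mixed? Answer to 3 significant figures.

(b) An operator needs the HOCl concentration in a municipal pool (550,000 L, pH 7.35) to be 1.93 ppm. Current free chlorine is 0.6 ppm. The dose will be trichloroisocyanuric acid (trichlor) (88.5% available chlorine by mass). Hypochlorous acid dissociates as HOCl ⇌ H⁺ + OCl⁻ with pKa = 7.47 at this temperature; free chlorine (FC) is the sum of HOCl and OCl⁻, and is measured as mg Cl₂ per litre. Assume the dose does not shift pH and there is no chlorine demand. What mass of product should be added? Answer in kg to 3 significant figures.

(a) Moles of NaHCO₃: 36,000 g ÷ 84 g/mol = 428.6 mol → 428.6 eq of alkalinity.
(a) As CaCO₃: 428.6 eq × 50 g/eq = 21,430 g.
(a) Rise: 21,430 g / 200,000 L × 1000 = 107.1 mg/L.

(b) [OCl⁻]/[HOCl] = 10^(pH − pKa) = 10^(7.35 − 7.47) = 0.7586; fraction as HOCl = 1/(1 + 0.7586) = 0.5686.
(b) Free chlorine required for 1.93 ppm HOCl: 1.93 / 0.5686 = 3.394 ppm.
(b) FC to add: 3.394 − 0.6 = 2.794 mg/L as Cl₂.
(b) Cl₂ equivalent: 2.794 mg/L × 550,000 L = 1537 g.
(b) Product at 88.5% available Cl: 1537 / 0.885 = 1736 g.

(a) 107 ppm; (b) 1.74 kg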